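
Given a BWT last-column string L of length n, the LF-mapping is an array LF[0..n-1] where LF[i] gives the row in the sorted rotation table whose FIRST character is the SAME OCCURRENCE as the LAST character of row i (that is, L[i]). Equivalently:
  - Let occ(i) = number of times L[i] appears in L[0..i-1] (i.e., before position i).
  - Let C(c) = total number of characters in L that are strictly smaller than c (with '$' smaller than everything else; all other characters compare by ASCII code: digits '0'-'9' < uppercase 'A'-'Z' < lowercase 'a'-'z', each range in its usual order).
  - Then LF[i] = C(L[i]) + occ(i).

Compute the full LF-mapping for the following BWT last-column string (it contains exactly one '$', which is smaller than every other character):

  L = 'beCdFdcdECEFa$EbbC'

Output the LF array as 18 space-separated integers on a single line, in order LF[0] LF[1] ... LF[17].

Answer: 10 17 1 14 7 15 13 16 4 2 5 8 9 0 6 11 12 3

Derivation:
Char counts: '$':1, 'C':3, 'E':3, 'F':2, 'a':1, 'b':3, 'c':1, 'd':3, 'e':1
C (first-col start): C('$')=0, C('C')=1, C('E')=4, C('F')=7, C('a')=9, C('b')=10, C('c')=13, C('d')=14, C('e')=17
L[0]='b': occ=0, LF[0]=C('b')+0=10+0=10
L[1]='e': occ=0, LF[1]=C('e')+0=17+0=17
L[2]='C': occ=0, LF[2]=C('C')+0=1+0=1
L[3]='d': occ=0, LF[3]=C('d')+0=14+0=14
L[4]='F': occ=0, LF[4]=C('F')+0=7+0=7
L[5]='d': occ=1, LF[5]=C('d')+1=14+1=15
L[6]='c': occ=0, LF[6]=C('c')+0=13+0=13
L[7]='d': occ=2, LF[7]=C('d')+2=14+2=16
L[8]='E': occ=0, LF[8]=C('E')+0=4+0=4
L[9]='C': occ=1, LF[9]=C('C')+1=1+1=2
L[10]='E': occ=1, LF[10]=C('E')+1=4+1=5
L[11]='F': occ=1, LF[11]=C('F')+1=7+1=8
L[12]='a': occ=0, LF[12]=C('a')+0=9+0=9
L[13]='$': occ=0, LF[13]=C('$')+0=0+0=0
L[14]='E': occ=2, LF[14]=C('E')+2=4+2=6
L[15]='b': occ=1, LF[15]=C('b')+1=10+1=11
L[16]='b': occ=2, LF[16]=C('b')+2=10+2=12
L[17]='C': occ=2, LF[17]=C('C')+2=1+2=3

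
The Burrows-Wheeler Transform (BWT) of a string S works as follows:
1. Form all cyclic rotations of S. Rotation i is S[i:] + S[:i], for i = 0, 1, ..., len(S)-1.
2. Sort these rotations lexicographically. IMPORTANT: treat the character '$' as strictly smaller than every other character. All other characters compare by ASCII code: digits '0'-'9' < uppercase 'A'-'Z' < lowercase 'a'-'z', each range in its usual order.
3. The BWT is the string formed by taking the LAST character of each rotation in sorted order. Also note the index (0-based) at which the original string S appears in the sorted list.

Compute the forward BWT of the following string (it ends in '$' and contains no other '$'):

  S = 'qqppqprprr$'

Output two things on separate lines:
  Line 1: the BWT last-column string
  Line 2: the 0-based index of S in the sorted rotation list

Answer: rqpqrqp$rpp
7

Derivation:
All 11 rotations (rotation i = S[i:]+S[:i]):
  rot[0] = qqppqprprr$
  rot[1] = qppqprprr$q
  rot[2] = ppqprprr$qq
  rot[3] = pqprprr$qqp
  rot[4] = qprprr$qqpp
  rot[5] = prprr$qqppq
  rot[6] = rprr$qqppqp
  rot[7] = prr$qqppqpr
  rot[8] = rr$qqppqprp
  rot[9] = r$qqppqprpr
  rot[10] = $qqppqprprr
Sorted (with $ < everything):
  sorted[0] = $qqppqprprr  (last char: 'r')
  sorted[1] = ppqprprr$qq  (last char: 'q')
  sorted[2] = pqprprr$qqp  (last char: 'p')
  sorted[3] = prprr$qqppq  (last char: 'q')
  sorted[4] = prr$qqppqpr  (last char: 'r')
  sorted[5] = qppqprprr$q  (last char: 'q')
  sorted[6] = qprprr$qqpp  (last char: 'p')
  sorted[7] = qqppqprprr$  (last char: '$')
  sorted[8] = r$qqppqprpr  (last char: 'r')
  sorted[9] = rprr$qqppqp  (last char: 'p')
  sorted[10] = rr$qqppqprp  (last char: 'p')
Last column: rqpqrqp$rpp
Original string S is at sorted index 7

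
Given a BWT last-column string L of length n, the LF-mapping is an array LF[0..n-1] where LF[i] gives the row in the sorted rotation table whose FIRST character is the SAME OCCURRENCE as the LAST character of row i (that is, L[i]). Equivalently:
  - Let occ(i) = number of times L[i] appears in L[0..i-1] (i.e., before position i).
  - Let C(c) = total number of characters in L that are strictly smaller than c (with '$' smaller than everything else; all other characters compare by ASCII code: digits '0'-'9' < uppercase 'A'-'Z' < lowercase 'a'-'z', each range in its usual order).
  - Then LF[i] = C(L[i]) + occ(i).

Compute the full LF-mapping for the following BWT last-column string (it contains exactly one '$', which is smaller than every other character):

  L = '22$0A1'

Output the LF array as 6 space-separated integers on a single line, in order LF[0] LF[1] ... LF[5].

Answer: 3 4 0 1 5 2

Derivation:
Char counts: '$':1, '0':1, '1':1, '2':2, 'A':1
C (first-col start): C('$')=0, C('0')=1, C('1')=2, C('2')=3, C('A')=5
L[0]='2': occ=0, LF[0]=C('2')+0=3+0=3
L[1]='2': occ=1, LF[1]=C('2')+1=3+1=4
L[2]='$': occ=0, LF[2]=C('$')+0=0+0=0
L[3]='0': occ=0, LF[3]=C('0')+0=1+0=1
L[4]='A': occ=0, LF[4]=C('A')+0=5+0=5
L[5]='1': occ=0, LF[5]=C('1')+0=2+0=2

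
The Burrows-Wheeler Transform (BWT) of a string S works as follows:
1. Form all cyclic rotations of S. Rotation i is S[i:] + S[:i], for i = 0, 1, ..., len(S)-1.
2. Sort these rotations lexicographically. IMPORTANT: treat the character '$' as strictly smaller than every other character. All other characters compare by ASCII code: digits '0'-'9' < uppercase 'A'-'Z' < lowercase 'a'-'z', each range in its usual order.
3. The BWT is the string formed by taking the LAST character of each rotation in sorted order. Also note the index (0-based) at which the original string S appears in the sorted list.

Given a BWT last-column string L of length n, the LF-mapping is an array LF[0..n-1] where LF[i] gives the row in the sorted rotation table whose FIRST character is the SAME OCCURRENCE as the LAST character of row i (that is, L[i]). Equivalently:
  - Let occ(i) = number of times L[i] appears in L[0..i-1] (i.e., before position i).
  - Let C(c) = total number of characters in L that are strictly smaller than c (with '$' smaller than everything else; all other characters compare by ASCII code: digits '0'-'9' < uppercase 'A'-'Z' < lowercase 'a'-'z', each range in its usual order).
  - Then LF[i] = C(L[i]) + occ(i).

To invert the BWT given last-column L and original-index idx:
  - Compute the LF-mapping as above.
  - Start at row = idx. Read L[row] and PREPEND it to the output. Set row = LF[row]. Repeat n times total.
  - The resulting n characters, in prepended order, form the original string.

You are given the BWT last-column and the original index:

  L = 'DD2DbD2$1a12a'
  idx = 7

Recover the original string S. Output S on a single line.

Answer: D1D21aD2ab2D$

Derivation:
LF mapping: 6 7 3 8 12 9 4 0 1 10 2 5 11
Walk LF starting at row 7, prepending L[row]:
  step 1: row=7, L[7]='$', prepend. Next row=LF[7]=0
  step 2: row=0, L[0]='D', prepend. Next row=LF[0]=6
  step 3: row=6, L[6]='2', prepend. Next row=LF[6]=4
  step 4: row=4, L[4]='b', prepend. Next row=LF[4]=12
  step 5: row=12, L[12]='a', prepend. Next row=LF[12]=11
  step 6: row=11, L[11]='2', prepend. Next row=LF[11]=5
  step 7: row=5, L[5]='D', prepend. Next row=LF[5]=9
  step 8: row=9, L[9]='a', prepend. Next row=LF[9]=10
  step 9: row=10, L[10]='1', prepend. Next row=LF[10]=2
  step 10: row=2, L[2]='2', prepend. Next row=LF[2]=3
  step 11: row=3, L[3]='D', prepend. Next row=LF[3]=8
  step 12: row=8, L[8]='1', prepend. Next row=LF[8]=1
  step 13: row=1, L[1]='D', prepend. Next row=LF[1]=7
Reversed output: D1D21aD2ab2D$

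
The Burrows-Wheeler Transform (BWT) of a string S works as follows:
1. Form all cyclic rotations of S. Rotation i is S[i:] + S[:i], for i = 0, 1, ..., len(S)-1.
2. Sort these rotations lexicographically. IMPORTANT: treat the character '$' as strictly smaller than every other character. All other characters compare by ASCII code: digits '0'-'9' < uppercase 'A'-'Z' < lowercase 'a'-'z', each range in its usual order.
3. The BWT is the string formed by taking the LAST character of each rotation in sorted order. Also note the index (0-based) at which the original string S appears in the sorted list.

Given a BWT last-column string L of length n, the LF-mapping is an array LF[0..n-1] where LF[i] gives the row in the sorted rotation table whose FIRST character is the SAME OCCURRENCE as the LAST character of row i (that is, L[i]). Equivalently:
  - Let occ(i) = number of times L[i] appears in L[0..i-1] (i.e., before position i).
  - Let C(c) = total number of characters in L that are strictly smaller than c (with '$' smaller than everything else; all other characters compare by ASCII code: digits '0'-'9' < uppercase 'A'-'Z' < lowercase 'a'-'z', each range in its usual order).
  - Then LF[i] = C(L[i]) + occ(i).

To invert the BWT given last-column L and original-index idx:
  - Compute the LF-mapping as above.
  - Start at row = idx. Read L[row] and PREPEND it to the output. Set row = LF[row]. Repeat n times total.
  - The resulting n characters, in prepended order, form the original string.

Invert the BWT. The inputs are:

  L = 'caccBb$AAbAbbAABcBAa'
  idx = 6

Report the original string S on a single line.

Answer: AcAaABAbBcABbbAbacc$

Derivation:
LF mapping: 16 10 17 18 7 12 0 1 2 13 3 14 15 4 5 8 19 9 6 11
Walk LF starting at row 6, prepending L[row]:
  step 1: row=6, L[6]='$', prepend. Next row=LF[6]=0
  step 2: row=0, L[0]='c', prepend. Next row=LF[0]=16
  step 3: row=16, L[16]='c', prepend. Next row=LF[16]=19
  step 4: row=19, L[19]='a', prepend. Next row=LF[19]=11
  step 5: row=11, L[11]='b', prepend. Next row=LF[11]=14
  step 6: row=14, L[14]='A', prepend. Next row=LF[14]=5
  step 7: row=5, L[5]='b', prepend. Next row=LF[5]=12
  step 8: row=12, L[12]='b', prepend. Next row=LF[12]=15
  step 9: row=15, L[15]='B', prepend. Next row=LF[15]=8
  step 10: row=8, L[8]='A', prepend. Next row=LF[8]=2
  step 11: row=2, L[2]='c', prepend. Next row=LF[2]=17
  step 12: row=17, L[17]='B', prepend. Next row=LF[17]=9
  step 13: row=9, L[9]='b', prepend. Next row=LF[9]=13
  step 14: row=13, L[13]='A', prepend. Next row=LF[13]=4
  step 15: row=4, L[4]='B', prepend. Next row=LF[4]=7
  step 16: row=7, L[7]='A', prepend. Next row=LF[7]=1
  step 17: row=1, L[1]='a', prepend. Next row=LF[1]=10
  step 18: row=10, L[10]='A', prepend. Next row=LF[10]=3
  step 19: row=3, L[3]='c', prepend. Next row=LF[3]=18
  step 20: row=18, L[18]='A', prepend. Next row=LF[18]=6
Reversed output: AcAaABAbBcABbbAbacc$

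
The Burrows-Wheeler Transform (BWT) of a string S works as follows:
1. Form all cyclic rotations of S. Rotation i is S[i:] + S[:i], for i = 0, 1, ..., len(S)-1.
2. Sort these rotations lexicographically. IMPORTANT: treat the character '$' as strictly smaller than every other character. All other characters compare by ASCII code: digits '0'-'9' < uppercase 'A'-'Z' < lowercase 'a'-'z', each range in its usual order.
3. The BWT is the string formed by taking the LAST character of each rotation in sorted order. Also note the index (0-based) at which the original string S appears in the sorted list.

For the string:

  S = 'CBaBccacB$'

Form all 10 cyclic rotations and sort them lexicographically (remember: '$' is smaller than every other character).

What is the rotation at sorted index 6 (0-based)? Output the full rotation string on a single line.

Answer: acB$CBaBcc

Derivation:
All 10 rotations (rotation i = S[i:]+S[:i]):
  rot[0] = CBaBccacB$
  rot[1] = BaBccacB$C
  rot[2] = aBccacB$CB
  rot[3] = BccacB$CBa
  rot[4] = ccacB$CBaB
  rot[5] = cacB$CBaBc
  rot[6] = acB$CBaBcc
  rot[7] = cB$CBaBcca
  rot[8] = B$CBaBccac
  rot[9] = $CBaBccacB
Sorted (with $ < everything):
  sorted[0] = $CBaBccacB
  sorted[1] = B$CBaBccac
  sorted[2] = BaBccacB$C
  sorted[3] = BccacB$CBa
  sorted[4] = CBaBccacB$
  sorted[5] = aBccacB$CB
  sorted[6] = acB$CBaBcc
  sorted[7] = cB$CBaBcca
  sorted[8] = cacB$CBaBc
  sorted[9] = ccacB$CBaB
sorted[6] = acB$CBaBcc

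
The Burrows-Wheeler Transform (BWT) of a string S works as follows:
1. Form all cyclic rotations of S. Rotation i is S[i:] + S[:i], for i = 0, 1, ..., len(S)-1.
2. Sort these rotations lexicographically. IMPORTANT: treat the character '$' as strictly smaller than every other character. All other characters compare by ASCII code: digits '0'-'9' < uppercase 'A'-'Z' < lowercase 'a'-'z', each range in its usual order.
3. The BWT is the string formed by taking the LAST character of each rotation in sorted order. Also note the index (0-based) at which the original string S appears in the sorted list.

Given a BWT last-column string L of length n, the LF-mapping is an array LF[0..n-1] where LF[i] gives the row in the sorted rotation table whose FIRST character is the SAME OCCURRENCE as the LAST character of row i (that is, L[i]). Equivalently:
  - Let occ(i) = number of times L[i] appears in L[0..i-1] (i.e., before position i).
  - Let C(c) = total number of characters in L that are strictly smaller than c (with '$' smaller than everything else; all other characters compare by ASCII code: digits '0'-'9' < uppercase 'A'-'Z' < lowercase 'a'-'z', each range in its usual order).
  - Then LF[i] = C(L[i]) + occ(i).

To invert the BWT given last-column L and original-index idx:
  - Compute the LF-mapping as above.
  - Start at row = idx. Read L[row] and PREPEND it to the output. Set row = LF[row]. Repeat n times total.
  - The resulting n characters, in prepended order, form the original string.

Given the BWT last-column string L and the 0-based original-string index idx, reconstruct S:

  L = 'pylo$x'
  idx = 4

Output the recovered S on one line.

LF mapping: 3 5 1 2 0 4
Walk LF starting at row 4, prepending L[row]:
  step 1: row=4, L[4]='$', prepend. Next row=LF[4]=0
  step 2: row=0, L[0]='p', prepend. Next row=LF[0]=3
  step 3: row=3, L[3]='o', prepend. Next row=LF[3]=2
  step 4: row=2, L[2]='l', prepend. Next row=LF[2]=1
  step 5: row=1, L[1]='y', prepend. Next row=LF[1]=5
  step 6: row=5, L[5]='x', prepend. Next row=LF[5]=4
Reversed output: xylop$

Answer: xylop$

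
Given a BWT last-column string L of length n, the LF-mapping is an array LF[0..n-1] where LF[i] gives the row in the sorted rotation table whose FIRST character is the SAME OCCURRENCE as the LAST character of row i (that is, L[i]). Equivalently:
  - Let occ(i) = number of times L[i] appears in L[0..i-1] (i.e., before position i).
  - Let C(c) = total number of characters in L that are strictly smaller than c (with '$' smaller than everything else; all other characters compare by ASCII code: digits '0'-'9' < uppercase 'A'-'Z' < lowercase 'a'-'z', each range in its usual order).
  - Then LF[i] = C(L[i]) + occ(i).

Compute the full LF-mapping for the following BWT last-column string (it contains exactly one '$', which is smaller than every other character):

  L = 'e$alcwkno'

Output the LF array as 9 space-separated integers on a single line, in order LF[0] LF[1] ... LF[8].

Answer: 3 0 1 5 2 8 4 6 7

Derivation:
Char counts: '$':1, 'a':1, 'c':1, 'e':1, 'k':1, 'l':1, 'n':1, 'o':1, 'w':1
C (first-col start): C('$')=0, C('a')=1, C('c')=2, C('e')=3, C('k')=4, C('l')=5, C('n')=6, C('o')=7, C('w')=8
L[0]='e': occ=0, LF[0]=C('e')+0=3+0=3
L[1]='$': occ=0, LF[1]=C('$')+0=0+0=0
L[2]='a': occ=0, LF[2]=C('a')+0=1+0=1
L[3]='l': occ=0, LF[3]=C('l')+0=5+0=5
L[4]='c': occ=0, LF[4]=C('c')+0=2+0=2
L[5]='w': occ=0, LF[5]=C('w')+0=8+0=8
L[6]='k': occ=0, LF[6]=C('k')+0=4+0=4
L[7]='n': occ=0, LF[7]=C('n')+0=6+0=6
L[8]='o': occ=0, LF[8]=C('o')+0=7+0=7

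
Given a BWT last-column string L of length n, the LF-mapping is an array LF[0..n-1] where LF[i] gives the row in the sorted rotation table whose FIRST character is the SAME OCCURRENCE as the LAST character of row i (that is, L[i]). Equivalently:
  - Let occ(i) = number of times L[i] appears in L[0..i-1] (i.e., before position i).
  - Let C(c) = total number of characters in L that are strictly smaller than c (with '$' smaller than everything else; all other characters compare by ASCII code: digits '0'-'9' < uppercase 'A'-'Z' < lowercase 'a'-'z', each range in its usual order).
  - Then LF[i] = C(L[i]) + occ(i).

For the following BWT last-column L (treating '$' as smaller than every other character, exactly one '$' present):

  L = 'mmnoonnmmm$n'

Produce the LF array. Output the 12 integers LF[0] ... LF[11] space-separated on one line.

Answer: 1 2 6 10 11 7 8 3 4 5 0 9

Derivation:
Char counts: '$':1, 'm':5, 'n':4, 'o':2
C (first-col start): C('$')=0, C('m')=1, C('n')=6, C('o')=10
L[0]='m': occ=0, LF[0]=C('m')+0=1+0=1
L[1]='m': occ=1, LF[1]=C('m')+1=1+1=2
L[2]='n': occ=0, LF[2]=C('n')+0=6+0=6
L[3]='o': occ=0, LF[3]=C('o')+0=10+0=10
L[4]='o': occ=1, LF[4]=C('o')+1=10+1=11
L[5]='n': occ=1, LF[5]=C('n')+1=6+1=7
L[6]='n': occ=2, LF[6]=C('n')+2=6+2=8
L[7]='m': occ=2, LF[7]=C('m')+2=1+2=3
L[8]='m': occ=3, LF[8]=C('m')+3=1+3=4
L[9]='m': occ=4, LF[9]=C('m')+4=1+4=5
L[10]='$': occ=0, LF[10]=C('$')+0=0+0=0
L[11]='n': occ=3, LF[11]=C('n')+3=6+3=9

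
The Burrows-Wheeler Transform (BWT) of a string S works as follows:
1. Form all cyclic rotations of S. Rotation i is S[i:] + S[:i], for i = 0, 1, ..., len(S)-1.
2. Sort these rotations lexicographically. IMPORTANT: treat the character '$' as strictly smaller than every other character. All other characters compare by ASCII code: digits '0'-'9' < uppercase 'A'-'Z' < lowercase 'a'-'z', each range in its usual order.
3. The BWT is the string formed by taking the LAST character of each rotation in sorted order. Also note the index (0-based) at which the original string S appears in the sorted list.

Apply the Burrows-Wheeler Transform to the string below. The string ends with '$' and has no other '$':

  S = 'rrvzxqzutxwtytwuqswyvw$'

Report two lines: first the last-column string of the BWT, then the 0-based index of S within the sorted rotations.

Answer: wux$rqyuwwzyrvxtszttwqv
3

Derivation:
All 23 rotations (rotation i = S[i:]+S[:i]):
  rot[0] = rrvzxqzutxwtytwuqswyvw$
  rot[1] = rvzxqzutxwtytwuqswyvw$r
  rot[2] = vzxqzutxwtytwuqswyvw$rr
  rot[3] = zxqzutxwtytwuqswyvw$rrv
  rot[4] = xqzutxwtytwuqswyvw$rrvz
  rot[5] = qzutxwtytwuqswyvw$rrvzx
  rot[6] = zutxwtytwuqswyvw$rrvzxq
  rot[7] = utxwtytwuqswyvw$rrvzxqz
  rot[8] = txwtytwuqswyvw$rrvzxqzu
  rot[9] = xwtytwuqswyvw$rrvzxqzut
  rot[10] = wtytwuqswyvw$rrvzxqzutx
  rot[11] = tytwuqswyvw$rrvzxqzutxw
  rot[12] = ytwuqswyvw$rrvzxqzutxwt
  rot[13] = twuqswyvw$rrvzxqzutxwty
  rot[14] = wuqswyvw$rrvzxqzutxwtyt
  rot[15] = uqswyvw$rrvzxqzutxwtytw
  rot[16] = qswyvw$rrvzxqzutxwtytwu
  rot[17] = swyvw$rrvzxqzutxwtytwuq
  rot[18] = wyvw$rrvzxqzutxwtytwuqs
  rot[19] = yvw$rrvzxqzutxwtytwuqsw
  rot[20] = vw$rrvzxqzutxwtytwuqswy
  rot[21] = w$rrvzxqzutxwtytwuqswyv
  rot[22] = $rrvzxqzutxwtytwuqswyvw
Sorted (with $ < everything):
  sorted[0] = $rrvzxqzutxwtytwuqswyvw  (last char: 'w')
  sorted[1] = qswyvw$rrvzxqzutxwtytwu  (last char: 'u')
  sorted[2] = qzutxwtytwuqswyvw$rrvzx  (last char: 'x')
  sorted[3] = rrvzxqzutxwtytwuqswyvw$  (last char: '$')
  sorted[4] = rvzxqzutxwtytwuqswyvw$r  (last char: 'r')
  sorted[5] = swyvw$rrvzxqzutxwtytwuq  (last char: 'q')
  sorted[6] = twuqswyvw$rrvzxqzutxwty  (last char: 'y')
  sorted[7] = txwtytwuqswyvw$rrvzxqzu  (last char: 'u')
  sorted[8] = tytwuqswyvw$rrvzxqzutxw  (last char: 'w')
  sorted[9] = uqswyvw$rrvzxqzutxwtytw  (last char: 'w')
  sorted[10] = utxwtytwuqswyvw$rrvzxqz  (last char: 'z')
  sorted[11] = vw$rrvzxqzutxwtytwuqswy  (last char: 'y')
  sorted[12] = vzxqzutxwtytwuqswyvw$rr  (last char: 'r')
  sorted[13] = w$rrvzxqzutxwtytwuqswyv  (last char: 'v')
  sorted[14] = wtytwuqswyvw$rrvzxqzutx  (last char: 'x')
  sorted[15] = wuqswyvw$rrvzxqzutxwtyt  (last char: 't')
  sorted[16] = wyvw$rrvzxqzutxwtytwuqs  (last char: 's')
  sorted[17] = xqzutxwtytwuqswyvw$rrvz  (last char: 'z')
  sorted[18] = xwtytwuqswyvw$rrvzxqzut  (last char: 't')
  sorted[19] = ytwuqswyvw$rrvzxqzutxwt  (last char: 't')
  sorted[20] = yvw$rrvzxqzutxwtytwuqsw  (last char: 'w')
  sorted[21] = zutxwtytwuqswyvw$rrvzxq  (last char: 'q')
  sorted[22] = zxqzutxwtytwuqswyvw$rrv  (last char: 'v')
Last column: wux$rqyuwwzyrvxtszttwqv
Original string S is at sorted index 3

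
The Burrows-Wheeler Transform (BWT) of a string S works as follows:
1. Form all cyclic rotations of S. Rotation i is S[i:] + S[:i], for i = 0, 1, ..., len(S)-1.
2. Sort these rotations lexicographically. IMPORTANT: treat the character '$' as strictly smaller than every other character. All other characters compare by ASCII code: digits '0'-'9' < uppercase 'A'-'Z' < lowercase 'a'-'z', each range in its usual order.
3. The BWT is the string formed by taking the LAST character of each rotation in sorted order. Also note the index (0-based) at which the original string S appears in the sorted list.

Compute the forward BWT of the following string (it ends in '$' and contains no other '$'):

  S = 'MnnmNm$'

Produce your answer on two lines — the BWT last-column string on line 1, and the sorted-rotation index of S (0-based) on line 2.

Answer: m$mNnnM
1

Derivation:
All 7 rotations (rotation i = S[i:]+S[:i]):
  rot[0] = MnnmNm$
  rot[1] = nnmNm$M
  rot[2] = nmNm$Mn
  rot[3] = mNm$Mnn
  rot[4] = Nm$Mnnm
  rot[5] = m$MnnmN
  rot[6] = $MnnmNm
Sorted (with $ < everything):
  sorted[0] = $MnnmNm  (last char: 'm')
  sorted[1] = MnnmNm$  (last char: '$')
  sorted[2] = Nm$Mnnm  (last char: 'm')
  sorted[3] = m$MnnmN  (last char: 'N')
  sorted[4] = mNm$Mnn  (last char: 'n')
  sorted[5] = nmNm$Mn  (last char: 'n')
  sorted[6] = nnmNm$M  (last char: 'M')
Last column: m$mNnnM
Original string S is at sorted index 1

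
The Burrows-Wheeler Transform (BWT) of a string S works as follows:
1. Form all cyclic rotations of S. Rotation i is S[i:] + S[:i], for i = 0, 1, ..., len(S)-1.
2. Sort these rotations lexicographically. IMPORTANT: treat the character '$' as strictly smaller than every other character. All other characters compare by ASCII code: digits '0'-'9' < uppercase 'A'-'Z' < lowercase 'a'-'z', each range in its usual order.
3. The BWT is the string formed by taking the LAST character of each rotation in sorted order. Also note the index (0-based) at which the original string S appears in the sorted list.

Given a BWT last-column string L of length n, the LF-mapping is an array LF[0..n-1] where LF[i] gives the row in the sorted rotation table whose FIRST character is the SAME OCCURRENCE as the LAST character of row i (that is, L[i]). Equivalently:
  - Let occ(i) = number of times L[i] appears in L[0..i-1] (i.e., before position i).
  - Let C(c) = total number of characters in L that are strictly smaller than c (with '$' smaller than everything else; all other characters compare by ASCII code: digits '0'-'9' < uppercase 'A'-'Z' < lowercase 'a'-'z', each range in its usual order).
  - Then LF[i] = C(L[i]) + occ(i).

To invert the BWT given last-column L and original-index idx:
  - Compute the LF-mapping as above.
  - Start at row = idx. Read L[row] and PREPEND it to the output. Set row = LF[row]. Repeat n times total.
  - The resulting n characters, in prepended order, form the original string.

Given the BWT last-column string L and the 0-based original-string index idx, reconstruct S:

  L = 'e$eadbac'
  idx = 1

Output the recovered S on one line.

LF mapping: 6 0 7 1 5 3 2 4
Walk LF starting at row 1, prepending L[row]:
  step 1: row=1, L[1]='$', prepend. Next row=LF[1]=0
  step 2: row=0, L[0]='e', prepend. Next row=LF[0]=6
  step 3: row=6, L[6]='a', prepend. Next row=LF[6]=2
  step 4: row=2, L[2]='e', prepend. Next row=LF[2]=7
  step 5: row=7, L[7]='c', prepend. Next row=LF[7]=4
  step 6: row=4, L[4]='d', prepend. Next row=LF[4]=5
  step 7: row=5, L[5]='b', prepend. Next row=LF[5]=3
  step 8: row=3, L[3]='a', prepend. Next row=LF[3]=1
Reversed output: abdceae$

Answer: abdceae$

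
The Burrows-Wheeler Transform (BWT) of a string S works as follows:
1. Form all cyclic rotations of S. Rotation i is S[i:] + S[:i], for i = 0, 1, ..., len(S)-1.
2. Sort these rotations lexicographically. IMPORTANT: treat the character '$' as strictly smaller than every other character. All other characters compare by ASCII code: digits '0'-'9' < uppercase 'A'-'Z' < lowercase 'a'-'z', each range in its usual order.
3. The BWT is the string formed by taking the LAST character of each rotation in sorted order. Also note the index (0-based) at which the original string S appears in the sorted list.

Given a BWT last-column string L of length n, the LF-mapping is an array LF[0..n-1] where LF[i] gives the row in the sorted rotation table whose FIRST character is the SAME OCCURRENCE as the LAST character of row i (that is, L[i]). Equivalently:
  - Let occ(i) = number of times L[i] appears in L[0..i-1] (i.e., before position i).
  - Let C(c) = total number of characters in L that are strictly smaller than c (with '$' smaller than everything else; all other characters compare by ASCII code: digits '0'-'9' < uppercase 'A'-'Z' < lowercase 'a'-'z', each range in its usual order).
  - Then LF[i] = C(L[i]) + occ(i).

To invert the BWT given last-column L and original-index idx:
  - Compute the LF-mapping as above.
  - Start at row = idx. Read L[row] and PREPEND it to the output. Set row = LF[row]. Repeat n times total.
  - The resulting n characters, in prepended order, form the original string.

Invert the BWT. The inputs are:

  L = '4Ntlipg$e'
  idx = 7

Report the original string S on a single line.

Answer: pigletN4$

Derivation:
LF mapping: 1 2 8 6 5 7 4 0 3
Walk LF starting at row 7, prepending L[row]:
  step 1: row=7, L[7]='$', prepend. Next row=LF[7]=0
  step 2: row=0, L[0]='4', prepend. Next row=LF[0]=1
  step 3: row=1, L[1]='N', prepend. Next row=LF[1]=2
  step 4: row=2, L[2]='t', prepend. Next row=LF[2]=8
  step 5: row=8, L[8]='e', prepend. Next row=LF[8]=3
  step 6: row=3, L[3]='l', prepend. Next row=LF[3]=6
  step 7: row=6, L[6]='g', prepend. Next row=LF[6]=4
  step 8: row=4, L[4]='i', prepend. Next row=LF[4]=5
  step 9: row=5, L[5]='p', prepend. Next row=LF[5]=7
Reversed output: pigletN4$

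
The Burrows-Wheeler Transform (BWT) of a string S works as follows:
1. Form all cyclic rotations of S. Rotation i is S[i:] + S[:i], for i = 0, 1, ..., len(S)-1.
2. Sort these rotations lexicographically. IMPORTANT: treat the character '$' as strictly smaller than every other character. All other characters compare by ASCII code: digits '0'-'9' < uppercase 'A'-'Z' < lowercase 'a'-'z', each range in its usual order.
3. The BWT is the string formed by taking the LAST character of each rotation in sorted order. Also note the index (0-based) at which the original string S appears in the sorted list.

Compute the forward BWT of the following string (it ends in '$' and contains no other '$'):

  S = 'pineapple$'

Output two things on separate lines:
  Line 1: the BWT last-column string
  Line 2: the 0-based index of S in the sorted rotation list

All 10 rotations (rotation i = S[i:]+S[:i]):
  rot[0] = pineapple$
  rot[1] = ineapple$p
  rot[2] = neapple$pi
  rot[3] = eapple$pin
  rot[4] = apple$pine
  rot[5] = pple$pinea
  rot[6] = ple$pineap
  rot[7] = le$pineapp
  rot[8] = e$pineappl
  rot[9] = $pineapple
Sorted (with $ < everything):
  sorted[0] = $pineapple  (last char: 'e')
  sorted[1] = apple$pine  (last char: 'e')
  sorted[2] = e$pineappl  (last char: 'l')
  sorted[3] = eapple$pin  (last char: 'n')
  sorted[4] = ineapple$p  (last char: 'p')
  sorted[5] = le$pineapp  (last char: 'p')
  sorted[6] = neapple$pi  (last char: 'i')
  sorted[7] = pineapple$  (last char: '$')
  sorted[8] = ple$pineap  (last char: 'p')
  sorted[9] = pple$pinea  (last char: 'a')
Last column: eelnppi$pa
Original string S is at sorted index 7

Answer: eelnppi$pa
7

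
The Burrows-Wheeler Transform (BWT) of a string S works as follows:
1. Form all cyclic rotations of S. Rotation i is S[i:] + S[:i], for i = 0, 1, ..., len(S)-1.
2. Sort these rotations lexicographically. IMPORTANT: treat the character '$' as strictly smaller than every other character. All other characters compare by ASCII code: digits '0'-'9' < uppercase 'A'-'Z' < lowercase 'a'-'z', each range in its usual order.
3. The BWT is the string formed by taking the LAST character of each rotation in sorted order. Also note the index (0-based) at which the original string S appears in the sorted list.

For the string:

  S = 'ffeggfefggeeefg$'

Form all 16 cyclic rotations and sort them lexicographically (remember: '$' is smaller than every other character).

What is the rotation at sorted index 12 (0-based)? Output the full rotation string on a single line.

All 16 rotations (rotation i = S[i:]+S[:i]):
  rot[0] = ffeggfefggeeefg$
  rot[1] = feggfefggeeefg$f
  rot[2] = eggfefggeeefg$ff
  rot[3] = ggfefggeeefg$ffe
  rot[4] = gfefggeeefg$ffeg
  rot[5] = fefggeeefg$ffegg
  rot[6] = efggeeefg$ffeggf
  rot[7] = fggeeefg$ffeggfe
  rot[8] = ggeeefg$ffeggfef
  rot[9] = geeefg$ffeggfefg
  rot[10] = eeefg$ffeggfefgg
  rot[11] = eefg$ffeggfefgge
  rot[12] = efg$ffeggfefggee
  rot[13] = fg$ffeggfefggeee
  rot[14] = g$ffeggfefggeeef
  rot[15] = $ffeggfefggeeefg
Sorted (with $ < everything):
  sorted[0] = $ffeggfefggeeefg
  sorted[1] = eeefg$ffeggfefgg
  sorted[2] = eefg$ffeggfefgge
  sorted[3] = efg$ffeggfefggee
  sorted[4] = efggeeefg$ffeggf
  sorted[5] = eggfefggeeefg$ff
  sorted[6] = fefggeeefg$ffegg
  sorted[7] = feggfefggeeefg$f
  sorted[8] = ffeggfefggeeefg$
  sorted[9] = fg$ffeggfefggeee
  sorted[10] = fggeeefg$ffeggfe
  sorted[11] = g$ffeggfefggeeef
  sorted[12] = geeefg$ffeggfefg
  sorted[13] = gfefggeeefg$ffeg
  sorted[14] = ggeeefg$ffeggfef
  sorted[15] = ggfefggeeefg$ffe
sorted[12] = geeefg$ffeggfefg

Answer: geeefg$ffeggfefg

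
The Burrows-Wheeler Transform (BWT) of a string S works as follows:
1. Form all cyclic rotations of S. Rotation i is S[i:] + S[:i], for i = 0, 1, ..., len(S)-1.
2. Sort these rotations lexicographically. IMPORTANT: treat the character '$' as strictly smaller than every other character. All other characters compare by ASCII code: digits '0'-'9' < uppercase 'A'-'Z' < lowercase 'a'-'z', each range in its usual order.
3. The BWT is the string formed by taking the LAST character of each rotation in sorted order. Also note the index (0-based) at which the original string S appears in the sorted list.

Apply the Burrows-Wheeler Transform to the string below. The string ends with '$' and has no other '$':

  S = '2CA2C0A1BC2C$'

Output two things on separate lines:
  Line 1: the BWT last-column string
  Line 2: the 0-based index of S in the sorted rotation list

All 13 rotations (rotation i = S[i:]+S[:i]):
  rot[0] = 2CA2C0A1BC2C$
  rot[1] = CA2C0A1BC2C$2
  rot[2] = A2C0A1BC2C$2C
  rot[3] = 2C0A1BC2C$2CA
  rot[4] = C0A1BC2C$2CA2
  rot[5] = 0A1BC2C$2CA2C
  rot[6] = A1BC2C$2CA2C0
  rot[7] = 1BC2C$2CA2C0A
  rot[8] = BC2C$2CA2C0A1
  rot[9] = C2C$2CA2C0A1B
  rot[10] = 2C$2CA2C0A1BC
  rot[11] = C$2CA2C0A1BC2
  rot[12] = $2CA2C0A1BC2C
Sorted (with $ < everything):
  sorted[0] = $2CA2C0A1BC2C  (last char: 'C')
  sorted[1] = 0A1BC2C$2CA2C  (last char: 'C')
  sorted[2] = 1BC2C$2CA2C0A  (last char: 'A')
  sorted[3] = 2C$2CA2C0A1BC  (last char: 'C')
  sorted[4] = 2C0A1BC2C$2CA  (last char: 'A')
  sorted[5] = 2CA2C0A1BC2C$  (last char: '$')
  sorted[6] = A1BC2C$2CA2C0  (last char: '0')
  sorted[7] = A2C0A1BC2C$2C  (last char: 'C')
  sorted[8] = BC2C$2CA2C0A1  (last char: '1')
  sorted[9] = C$2CA2C0A1BC2  (last char: '2')
  sorted[10] = C0A1BC2C$2CA2  (last char: '2')
  sorted[11] = C2C$2CA2C0A1B  (last char: 'B')
  sorted[12] = CA2C0A1BC2C$2  (last char: '2')
Last column: CCACA$0C122B2
Original string S is at sorted index 5

Answer: CCACA$0C122B2
5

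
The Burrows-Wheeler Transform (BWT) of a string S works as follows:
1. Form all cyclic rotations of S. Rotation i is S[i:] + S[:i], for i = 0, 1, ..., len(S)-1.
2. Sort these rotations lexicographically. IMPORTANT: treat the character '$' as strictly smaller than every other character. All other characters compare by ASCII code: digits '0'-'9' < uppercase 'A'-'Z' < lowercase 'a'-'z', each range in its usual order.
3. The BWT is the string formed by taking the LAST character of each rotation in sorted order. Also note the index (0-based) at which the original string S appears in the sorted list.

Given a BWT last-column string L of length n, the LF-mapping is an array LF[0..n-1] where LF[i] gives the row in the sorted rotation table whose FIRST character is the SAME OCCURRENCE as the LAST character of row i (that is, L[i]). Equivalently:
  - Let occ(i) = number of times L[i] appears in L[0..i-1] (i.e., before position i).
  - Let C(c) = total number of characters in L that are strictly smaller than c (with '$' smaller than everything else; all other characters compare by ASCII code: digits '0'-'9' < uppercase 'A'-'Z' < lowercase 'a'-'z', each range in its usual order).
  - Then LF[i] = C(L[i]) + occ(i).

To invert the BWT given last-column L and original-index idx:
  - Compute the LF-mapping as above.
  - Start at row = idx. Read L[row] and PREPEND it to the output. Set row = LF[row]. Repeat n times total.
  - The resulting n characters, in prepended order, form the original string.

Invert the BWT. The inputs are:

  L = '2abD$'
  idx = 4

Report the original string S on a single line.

Answer: bDa2$

Derivation:
LF mapping: 1 3 4 2 0
Walk LF starting at row 4, prepending L[row]:
  step 1: row=4, L[4]='$', prepend. Next row=LF[4]=0
  step 2: row=0, L[0]='2', prepend. Next row=LF[0]=1
  step 3: row=1, L[1]='a', prepend. Next row=LF[1]=3
  step 4: row=3, L[3]='D', prepend. Next row=LF[3]=2
  step 5: row=2, L[2]='b', prepend. Next row=LF[2]=4
Reversed output: bDa2$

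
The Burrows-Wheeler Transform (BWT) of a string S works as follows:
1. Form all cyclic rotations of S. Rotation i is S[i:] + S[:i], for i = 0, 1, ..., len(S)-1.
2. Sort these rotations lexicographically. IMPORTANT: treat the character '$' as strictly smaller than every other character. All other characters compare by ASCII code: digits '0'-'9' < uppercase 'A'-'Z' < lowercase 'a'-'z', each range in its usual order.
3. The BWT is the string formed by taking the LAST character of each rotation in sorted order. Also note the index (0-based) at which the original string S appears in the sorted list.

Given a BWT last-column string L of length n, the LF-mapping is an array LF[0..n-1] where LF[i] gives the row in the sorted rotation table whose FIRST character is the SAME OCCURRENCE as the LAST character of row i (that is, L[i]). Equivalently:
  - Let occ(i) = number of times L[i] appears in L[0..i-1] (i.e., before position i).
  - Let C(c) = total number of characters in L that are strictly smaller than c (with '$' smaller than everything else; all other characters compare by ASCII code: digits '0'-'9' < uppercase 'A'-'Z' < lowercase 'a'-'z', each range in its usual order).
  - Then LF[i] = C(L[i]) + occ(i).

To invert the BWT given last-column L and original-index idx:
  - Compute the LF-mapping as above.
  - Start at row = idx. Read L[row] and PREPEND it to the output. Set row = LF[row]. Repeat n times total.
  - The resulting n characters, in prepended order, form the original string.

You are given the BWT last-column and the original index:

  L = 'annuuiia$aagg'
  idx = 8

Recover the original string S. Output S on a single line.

LF mapping: 1 9 10 11 12 7 8 2 0 3 4 5 6
Walk LF starting at row 8, prepending L[row]:
  step 1: row=8, L[8]='$', prepend. Next row=LF[8]=0
  step 2: row=0, L[0]='a', prepend. Next row=LF[0]=1
  step 3: row=1, L[1]='n', prepend. Next row=LF[1]=9
  step 4: row=9, L[9]='a', prepend. Next row=LF[9]=3
  step 5: row=3, L[3]='u', prepend. Next row=LF[3]=11
  step 6: row=11, L[11]='g', prepend. Next row=LF[11]=5
  step 7: row=5, L[5]='i', prepend. Next row=LF[5]=7
  step 8: row=7, L[7]='a', prepend. Next row=LF[7]=2
  step 9: row=2, L[2]='n', prepend. Next row=LF[2]=10
  step 10: row=10, L[10]='a', prepend. Next row=LF[10]=4
  step 11: row=4, L[4]='u', prepend. Next row=LF[4]=12
  step 12: row=12, L[12]='g', prepend. Next row=LF[12]=6
  step 13: row=6, L[6]='i', prepend. Next row=LF[6]=8
Reversed output: iguanaiguana$

Answer: iguanaiguana$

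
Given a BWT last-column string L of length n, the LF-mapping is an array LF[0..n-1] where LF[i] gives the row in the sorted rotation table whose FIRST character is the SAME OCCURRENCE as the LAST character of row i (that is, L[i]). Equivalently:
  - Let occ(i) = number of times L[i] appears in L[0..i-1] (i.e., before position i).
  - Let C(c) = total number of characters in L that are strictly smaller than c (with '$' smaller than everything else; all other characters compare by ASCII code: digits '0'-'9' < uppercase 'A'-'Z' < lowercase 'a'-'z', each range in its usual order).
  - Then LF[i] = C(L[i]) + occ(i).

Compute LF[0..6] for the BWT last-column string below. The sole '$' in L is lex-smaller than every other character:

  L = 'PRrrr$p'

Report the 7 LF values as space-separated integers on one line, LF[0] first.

Answer: 1 2 4 5 6 0 3

Derivation:
Char counts: '$':1, 'P':1, 'R':1, 'p':1, 'r':3
C (first-col start): C('$')=0, C('P')=1, C('R')=2, C('p')=3, C('r')=4
L[0]='P': occ=0, LF[0]=C('P')+0=1+0=1
L[1]='R': occ=0, LF[1]=C('R')+0=2+0=2
L[2]='r': occ=0, LF[2]=C('r')+0=4+0=4
L[3]='r': occ=1, LF[3]=C('r')+1=4+1=5
L[4]='r': occ=2, LF[4]=C('r')+2=4+2=6
L[5]='$': occ=0, LF[5]=C('$')+0=0+0=0
L[6]='p': occ=0, LF[6]=C('p')+0=3+0=3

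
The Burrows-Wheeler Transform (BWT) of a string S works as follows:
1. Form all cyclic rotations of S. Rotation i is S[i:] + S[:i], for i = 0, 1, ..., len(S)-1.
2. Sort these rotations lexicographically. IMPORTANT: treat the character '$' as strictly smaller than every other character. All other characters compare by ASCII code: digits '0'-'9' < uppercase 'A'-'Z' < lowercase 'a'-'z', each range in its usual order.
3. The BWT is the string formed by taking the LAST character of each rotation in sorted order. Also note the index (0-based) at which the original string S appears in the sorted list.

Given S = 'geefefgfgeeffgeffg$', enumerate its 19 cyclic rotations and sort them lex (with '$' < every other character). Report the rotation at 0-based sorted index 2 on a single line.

All 19 rotations (rotation i = S[i:]+S[:i]):
  rot[0] = geefefgfgeeffgeffg$
  rot[1] = eefefgfgeeffgeffg$g
  rot[2] = efefgfgeeffgeffg$ge
  rot[3] = fefgfgeeffgeffg$gee
  rot[4] = efgfgeeffgeffg$geef
  rot[5] = fgfgeeffgeffg$geefe
  rot[6] = gfgeeffgeffg$geefef
  rot[7] = fgeeffgeffg$geefefg
  rot[8] = geeffgeffg$geefefgf
  rot[9] = eeffgeffg$geefefgfg
  rot[10] = effgeffg$geefefgfge
  rot[11] = ffgeffg$geefefgfgee
  rot[12] = fgeffg$geefefgfgeef
  rot[13] = geffg$geefefgfgeeff
  rot[14] = effg$geefefgfgeeffg
  rot[15] = ffg$geefefgfgeeffge
  rot[16] = fg$geefefgfgeeffgef
  rot[17] = g$geefefgfgeeffgeff
  rot[18] = $geefefgfgeeffgeffg
Sorted (with $ < everything):
  sorted[0] = $geefefgfgeeffgeffg
  sorted[1] = eefefgfgeeffgeffg$g
  sorted[2] = eeffgeffg$geefefgfg
  sorted[3] = efefgfgeeffgeffg$ge
  sorted[4] = effg$geefefgfgeeffg
  sorted[5] = effgeffg$geefefgfge
  sorted[6] = efgfgeeffgeffg$geef
  sorted[7] = fefgfgeeffgeffg$gee
  sorted[8] = ffg$geefefgfgeeffge
  sorted[9] = ffgeffg$geefefgfgee
  sorted[10] = fg$geefefgfgeeffgef
  sorted[11] = fgeeffgeffg$geefefg
  sorted[12] = fgeffg$geefefgfgeef
  sorted[13] = fgfgeeffgeffg$geefe
  sorted[14] = g$geefefgfgeeffgeff
  sorted[15] = geefefgfgeeffgeffg$
  sorted[16] = geeffgeffg$geefefgf
  sorted[17] = geffg$geefefgfgeeff
  sorted[18] = gfgeeffgeffg$geefef
sorted[2] = eeffgeffg$geefefgfg

Answer: eeffgeffg$geefefgfg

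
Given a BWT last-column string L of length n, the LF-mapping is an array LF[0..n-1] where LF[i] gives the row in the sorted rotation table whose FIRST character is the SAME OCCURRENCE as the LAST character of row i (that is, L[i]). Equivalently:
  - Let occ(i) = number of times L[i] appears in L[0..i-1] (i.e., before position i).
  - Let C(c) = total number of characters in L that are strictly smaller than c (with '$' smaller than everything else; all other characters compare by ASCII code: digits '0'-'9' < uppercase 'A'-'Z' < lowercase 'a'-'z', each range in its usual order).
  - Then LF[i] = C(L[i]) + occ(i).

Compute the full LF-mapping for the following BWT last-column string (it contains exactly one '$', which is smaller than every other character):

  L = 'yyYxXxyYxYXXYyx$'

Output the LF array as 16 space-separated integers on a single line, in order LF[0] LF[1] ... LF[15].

Char counts: '$':1, 'X':3, 'Y':4, 'x':4, 'y':4
C (first-col start): C('$')=0, C('X')=1, C('Y')=4, C('x')=8, C('y')=12
L[0]='y': occ=0, LF[0]=C('y')+0=12+0=12
L[1]='y': occ=1, LF[1]=C('y')+1=12+1=13
L[2]='Y': occ=0, LF[2]=C('Y')+0=4+0=4
L[3]='x': occ=0, LF[3]=C('x')+0=8+0=8
L[4]='X': occ=0, LF[4]=C('X')+0=1+0=1
L[5]='x': occ=1, LF[5]=C('x')+1=8+1=9
L[6]='y': occ=2, LF[6]=C('y')+2=12+2=14
L[7]='Y': occ=1, LF[7]=C('Y')+1=4+1=5
L[8]='x': occ=2, LF[8]=C('x')+2=8+2=10
L[9]='Y': occ=2, LF[9]=C('Y')+2=4+2=6
L[10]='X': occ=1, LF[10]=C('X')+1=1+1=2
L[11]='X': occ=2, LF[11]=C('X')+2=1+2=3
L[12]='Y': occ=3, LF[12]=C('Y')+3=4+3=7
L[13]='y': occ=3, LF[13]=C('y')+3=12+3=15
L[14]='x': occ=3, LF[14]=C('x')+3=8+3=11
L[15]='$': occ=0, LF[15]=C('$')+0=0+0=0

Answer: 12 13 4 8 1 9 14 5 10 6 2 3 7 15 11 0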